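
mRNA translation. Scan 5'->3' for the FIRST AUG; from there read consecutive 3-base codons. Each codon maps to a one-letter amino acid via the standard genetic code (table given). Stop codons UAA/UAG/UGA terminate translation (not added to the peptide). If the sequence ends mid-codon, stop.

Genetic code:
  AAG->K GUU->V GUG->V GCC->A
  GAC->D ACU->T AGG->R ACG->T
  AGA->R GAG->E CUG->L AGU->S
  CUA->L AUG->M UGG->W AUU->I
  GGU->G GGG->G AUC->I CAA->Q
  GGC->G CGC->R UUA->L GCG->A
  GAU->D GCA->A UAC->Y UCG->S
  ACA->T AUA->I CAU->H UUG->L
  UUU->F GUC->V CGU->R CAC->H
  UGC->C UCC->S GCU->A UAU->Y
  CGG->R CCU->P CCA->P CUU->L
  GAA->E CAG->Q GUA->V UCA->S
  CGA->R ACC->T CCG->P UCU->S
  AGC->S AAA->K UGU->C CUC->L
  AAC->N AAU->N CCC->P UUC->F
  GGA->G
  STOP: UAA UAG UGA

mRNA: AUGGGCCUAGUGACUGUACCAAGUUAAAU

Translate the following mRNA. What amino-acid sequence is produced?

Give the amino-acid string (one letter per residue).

Answer: MGLVTVPS

Derivation:
start AUG at pos 0
pos 0: AUG -> M; peptide=M
pos 3: GGC -> G; peptide=MG
pos 6: CUA -> L; peptide=MGL
pos 9: GUG -> V; peptide=MGLV
pos 12: ACU -> T; peptide=MGLVT
pos 15: GUA -> V; peptide=MGLVTV
pos 18: CCA -> P; peptide=MGLVTVP
pos 21: AGU -> S; peptide=MGLVTVPS
pos 24: UAA -> STOP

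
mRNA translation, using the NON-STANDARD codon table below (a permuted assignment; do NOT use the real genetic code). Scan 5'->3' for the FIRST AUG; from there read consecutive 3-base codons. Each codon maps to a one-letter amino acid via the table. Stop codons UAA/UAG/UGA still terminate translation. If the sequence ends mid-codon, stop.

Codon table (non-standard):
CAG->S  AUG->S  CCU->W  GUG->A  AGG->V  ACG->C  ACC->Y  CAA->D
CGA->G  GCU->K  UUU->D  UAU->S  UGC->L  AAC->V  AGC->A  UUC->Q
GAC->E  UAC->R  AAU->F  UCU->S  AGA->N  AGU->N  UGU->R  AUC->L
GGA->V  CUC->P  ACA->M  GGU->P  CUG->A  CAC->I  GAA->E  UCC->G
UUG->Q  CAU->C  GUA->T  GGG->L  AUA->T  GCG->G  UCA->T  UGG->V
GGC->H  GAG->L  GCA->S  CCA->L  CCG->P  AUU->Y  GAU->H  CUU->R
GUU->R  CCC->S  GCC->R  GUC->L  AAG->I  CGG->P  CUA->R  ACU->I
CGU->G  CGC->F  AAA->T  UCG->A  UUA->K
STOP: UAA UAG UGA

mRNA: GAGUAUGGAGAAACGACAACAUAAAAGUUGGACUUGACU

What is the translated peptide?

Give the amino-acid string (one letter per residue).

Answer: SLTGDCTNVI

Derivation:
start AUG at pos 4
pos 4: AUG -> S; peptide=S
pos 7: GAG -> L; peptide=SL
pos 10: AAA -> T; peptide=SLT
pos 13: CGA -> G; peptide=SLTG
pos 16: CAA -> D; peptide=SLTGD
pos 19: CAU -> C; peptide=SLTGDC
pos 22: AAA -> T; peptide=SLTGDCT
pos 25: AGU -> N; peptide=SLTGDCTN
pos 28: UGG -> V; peptide=SLTGDCTNV
pos 31: ACU -> I; peptide=SLTGDCTNVI
pos 34: UGA -> STOP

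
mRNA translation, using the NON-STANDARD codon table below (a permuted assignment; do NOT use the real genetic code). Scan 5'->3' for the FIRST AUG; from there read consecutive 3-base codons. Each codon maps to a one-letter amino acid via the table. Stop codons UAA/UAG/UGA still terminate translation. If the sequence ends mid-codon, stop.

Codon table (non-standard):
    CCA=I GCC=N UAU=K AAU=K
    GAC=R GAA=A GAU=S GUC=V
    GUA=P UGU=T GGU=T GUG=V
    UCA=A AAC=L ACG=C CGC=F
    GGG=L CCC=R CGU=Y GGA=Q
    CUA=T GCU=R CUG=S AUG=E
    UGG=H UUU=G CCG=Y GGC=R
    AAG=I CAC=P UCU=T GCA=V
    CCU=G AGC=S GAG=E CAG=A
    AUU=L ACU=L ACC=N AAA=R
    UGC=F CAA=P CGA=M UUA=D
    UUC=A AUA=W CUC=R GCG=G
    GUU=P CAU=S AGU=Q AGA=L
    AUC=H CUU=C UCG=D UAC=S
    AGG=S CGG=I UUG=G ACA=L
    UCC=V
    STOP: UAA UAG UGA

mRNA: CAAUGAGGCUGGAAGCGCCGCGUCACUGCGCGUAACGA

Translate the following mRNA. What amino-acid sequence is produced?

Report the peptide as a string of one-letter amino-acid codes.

start AUG at pos 2
pos 2: AUG -> E; peptide=E
pos 5: AGG -> S; peptide=ES
pos 8: CUG -> S; peptide=ESS
pos 11: GAA -> A; peptide=ESSA
pos 14: GCG -> G; peptide=ESSAG
pos 17: CCG -> Y; peptide=ESSAGY
pos 20: CGU -> Y; peptide=ESSAGYY
pos 23: CAC -> P; peptide=ESSAGYYP
pos 26: UGC -> F; peptide=ESSAGYYPF
pos 29: GCG -> G; peptide=ESSAGYYPFG
pos 32: UAA -> STOP

Answer: ESSAGYYPFG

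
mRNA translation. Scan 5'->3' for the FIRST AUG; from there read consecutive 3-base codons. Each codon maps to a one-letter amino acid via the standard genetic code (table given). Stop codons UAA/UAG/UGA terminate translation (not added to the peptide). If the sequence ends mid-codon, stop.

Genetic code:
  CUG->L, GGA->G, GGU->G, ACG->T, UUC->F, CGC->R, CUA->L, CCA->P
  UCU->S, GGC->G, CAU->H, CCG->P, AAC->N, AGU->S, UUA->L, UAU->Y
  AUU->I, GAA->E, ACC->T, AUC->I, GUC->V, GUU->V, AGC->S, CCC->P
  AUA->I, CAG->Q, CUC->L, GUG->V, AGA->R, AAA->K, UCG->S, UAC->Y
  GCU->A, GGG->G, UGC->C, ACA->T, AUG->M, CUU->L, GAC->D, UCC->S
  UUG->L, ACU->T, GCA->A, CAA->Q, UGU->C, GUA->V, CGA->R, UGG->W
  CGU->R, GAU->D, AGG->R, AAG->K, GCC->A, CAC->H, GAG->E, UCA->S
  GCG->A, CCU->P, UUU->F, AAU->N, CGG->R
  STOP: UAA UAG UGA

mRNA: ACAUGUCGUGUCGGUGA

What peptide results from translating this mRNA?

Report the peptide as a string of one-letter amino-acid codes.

Answer: MSCR

Derivation:
start AUG at pos 2
pos 2: AUG -> M; peptide=M
pos 5: UCG -> S; peptide=MS
pos 8: UGU -> C; peptide=MSC
pos 11: CGG -> R; peptide=MSCR
pos 14: UGA -> STOP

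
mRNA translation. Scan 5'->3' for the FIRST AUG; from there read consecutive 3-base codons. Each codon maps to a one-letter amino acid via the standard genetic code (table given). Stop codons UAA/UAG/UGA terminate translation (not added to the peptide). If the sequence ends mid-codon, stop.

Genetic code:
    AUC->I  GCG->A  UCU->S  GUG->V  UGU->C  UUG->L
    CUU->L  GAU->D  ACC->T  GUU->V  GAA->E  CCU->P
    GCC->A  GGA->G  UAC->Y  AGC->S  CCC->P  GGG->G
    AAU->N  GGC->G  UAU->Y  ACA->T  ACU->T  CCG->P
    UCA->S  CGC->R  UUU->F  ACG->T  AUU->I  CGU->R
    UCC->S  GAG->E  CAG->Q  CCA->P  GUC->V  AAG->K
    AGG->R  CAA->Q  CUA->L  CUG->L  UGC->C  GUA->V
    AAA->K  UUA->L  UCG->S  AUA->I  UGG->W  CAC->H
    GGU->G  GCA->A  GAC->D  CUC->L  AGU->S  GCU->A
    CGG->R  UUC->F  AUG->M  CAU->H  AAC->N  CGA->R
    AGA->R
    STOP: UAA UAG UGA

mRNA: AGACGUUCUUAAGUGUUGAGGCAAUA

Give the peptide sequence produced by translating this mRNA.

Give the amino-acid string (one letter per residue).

Answer: (empty: no AUG start codon)

Derivation:
no AUG start codon found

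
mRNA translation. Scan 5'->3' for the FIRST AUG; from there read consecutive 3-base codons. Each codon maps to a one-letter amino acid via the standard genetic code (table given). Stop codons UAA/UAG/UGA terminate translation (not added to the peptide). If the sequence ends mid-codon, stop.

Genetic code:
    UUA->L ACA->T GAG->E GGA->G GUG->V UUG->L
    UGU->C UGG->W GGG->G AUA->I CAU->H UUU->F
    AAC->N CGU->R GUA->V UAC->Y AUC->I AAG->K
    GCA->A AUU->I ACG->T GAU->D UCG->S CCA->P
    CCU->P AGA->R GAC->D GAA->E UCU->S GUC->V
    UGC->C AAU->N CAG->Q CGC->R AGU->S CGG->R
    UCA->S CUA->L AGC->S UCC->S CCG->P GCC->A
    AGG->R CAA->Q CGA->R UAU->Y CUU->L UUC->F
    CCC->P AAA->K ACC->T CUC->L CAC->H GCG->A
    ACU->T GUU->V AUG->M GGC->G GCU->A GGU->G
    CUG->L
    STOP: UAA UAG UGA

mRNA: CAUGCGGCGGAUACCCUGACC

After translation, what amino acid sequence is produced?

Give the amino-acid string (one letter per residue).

start AUG at pos 1
pos 1: AUG -> M; peptide=M
pos 4: CGG -> R; peptide=MR
pos 7: CGG -> R; peptide=MRR
pos 10: AUA -> I; peptide=MRRI
pos 13: CCC -> P; peptide=MRRIP
pos 16: UGA -> STOP

Answer: MRRIP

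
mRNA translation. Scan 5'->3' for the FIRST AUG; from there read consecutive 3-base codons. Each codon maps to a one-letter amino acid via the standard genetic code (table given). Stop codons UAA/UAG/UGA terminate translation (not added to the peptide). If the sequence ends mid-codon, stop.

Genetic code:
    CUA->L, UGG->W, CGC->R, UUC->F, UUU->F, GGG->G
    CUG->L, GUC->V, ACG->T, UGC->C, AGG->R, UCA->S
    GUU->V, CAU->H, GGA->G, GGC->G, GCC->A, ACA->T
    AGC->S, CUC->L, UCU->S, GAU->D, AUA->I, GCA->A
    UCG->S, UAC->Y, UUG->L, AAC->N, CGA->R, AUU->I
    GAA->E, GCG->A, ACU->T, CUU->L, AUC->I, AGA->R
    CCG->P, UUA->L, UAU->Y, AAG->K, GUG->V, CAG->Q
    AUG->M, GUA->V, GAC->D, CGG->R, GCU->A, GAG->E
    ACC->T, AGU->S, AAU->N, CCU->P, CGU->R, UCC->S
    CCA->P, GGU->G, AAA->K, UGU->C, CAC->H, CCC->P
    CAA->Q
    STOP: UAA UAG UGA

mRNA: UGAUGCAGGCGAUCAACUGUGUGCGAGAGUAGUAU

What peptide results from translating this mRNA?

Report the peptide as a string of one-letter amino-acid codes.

start AUG at pos 2
pos 2: AUG -> M; peptide=M
pos 5: CAG -> Q; peptide=MQ
pos 8: GCG -> A; peptide=MQA
pos 11: AUC -> I; peptide=MQAI
pos 14: AAC -> N; peptide=MQAIN
pos 17: UGU -> C; peptide=MQAINC
pos 20: GUG -> V; peptide=MQAINCV
pos 23: CGA -> R; peptide=MQAINCVR
pos 26: GAG -> E; peptide=MQAINCVRE
pos 29: UAG -> STOP

Answer: MQAINCVRE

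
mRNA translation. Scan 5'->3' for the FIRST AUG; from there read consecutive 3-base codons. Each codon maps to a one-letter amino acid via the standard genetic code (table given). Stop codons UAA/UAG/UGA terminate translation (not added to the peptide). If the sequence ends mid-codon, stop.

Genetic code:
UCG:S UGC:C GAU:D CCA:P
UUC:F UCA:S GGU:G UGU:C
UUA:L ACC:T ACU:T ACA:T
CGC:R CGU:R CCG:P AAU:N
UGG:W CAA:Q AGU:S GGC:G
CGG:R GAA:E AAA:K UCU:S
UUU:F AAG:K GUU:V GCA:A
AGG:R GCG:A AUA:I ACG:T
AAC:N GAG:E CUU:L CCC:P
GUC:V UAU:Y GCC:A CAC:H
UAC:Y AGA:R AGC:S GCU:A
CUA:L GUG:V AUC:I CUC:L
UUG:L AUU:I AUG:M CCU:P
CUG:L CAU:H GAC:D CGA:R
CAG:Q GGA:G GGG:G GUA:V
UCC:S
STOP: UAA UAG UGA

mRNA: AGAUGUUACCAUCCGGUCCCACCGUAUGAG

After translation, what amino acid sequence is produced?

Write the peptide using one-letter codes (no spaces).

start AUG at pos 2
pos 2: AUG -> M; peptide=M
pos 5: UUA -> L; peptide=ML
pos 8: CCA -> P; peptide=MLP
pos 11: UCC -> S; peptide=MLPS
pos 14: GGU -> G; peptide=MLPSG
pos 17: CCC -> P; peptide=MLPSGP
pos 20: ACC -> T; peptide=MLPSGPT
pos 23: GUA -> V; peptide=MLPSGPTV
pos 26: UGA -> STOP

Answer: MLPSGPTV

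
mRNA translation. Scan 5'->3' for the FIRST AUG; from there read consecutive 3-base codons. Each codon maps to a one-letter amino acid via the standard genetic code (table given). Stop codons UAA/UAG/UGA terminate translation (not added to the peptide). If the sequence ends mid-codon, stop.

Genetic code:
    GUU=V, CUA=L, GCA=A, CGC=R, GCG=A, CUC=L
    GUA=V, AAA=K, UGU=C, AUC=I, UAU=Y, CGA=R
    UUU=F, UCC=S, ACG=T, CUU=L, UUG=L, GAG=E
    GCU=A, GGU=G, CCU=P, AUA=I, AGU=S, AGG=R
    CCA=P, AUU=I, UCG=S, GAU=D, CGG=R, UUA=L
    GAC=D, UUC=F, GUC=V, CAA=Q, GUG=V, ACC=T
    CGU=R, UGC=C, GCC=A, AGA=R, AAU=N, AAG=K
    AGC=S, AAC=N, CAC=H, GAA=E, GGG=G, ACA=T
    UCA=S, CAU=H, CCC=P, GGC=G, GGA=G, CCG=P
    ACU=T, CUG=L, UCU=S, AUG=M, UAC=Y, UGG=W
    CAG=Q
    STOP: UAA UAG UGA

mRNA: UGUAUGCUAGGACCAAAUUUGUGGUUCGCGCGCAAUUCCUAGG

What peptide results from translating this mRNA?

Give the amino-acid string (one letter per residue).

start AUG at pos 3
pos 3: AUG -> M; peptide=M
pos 6: CUA -> L; peptide=ML
pos 9: GGA -> G; peptide=MLG
pos 12: CCA -> P; peptide=MLGP
pos 15: AAU -> N; peptide=MLGPN
pos 18: UUG -> L; peptide=MLGPNL
pos 21: UGG -> W; peptide=MLGPNLW
pos 24: UUC -> F; peptide=MLGPNLWF
pos 27: GCG -> A; peptide=MLGPNLWFA
pos 30: CGC -> R; peptide=MLGPNLWFAR
pos 33: AAU -> N; peptide=MLGPNLWFARN
pos 36: UCC -> S; peptide=MLGPNLWFARNS
pos 39: UAG -> STOP

Answer: MLGPNLWFARNS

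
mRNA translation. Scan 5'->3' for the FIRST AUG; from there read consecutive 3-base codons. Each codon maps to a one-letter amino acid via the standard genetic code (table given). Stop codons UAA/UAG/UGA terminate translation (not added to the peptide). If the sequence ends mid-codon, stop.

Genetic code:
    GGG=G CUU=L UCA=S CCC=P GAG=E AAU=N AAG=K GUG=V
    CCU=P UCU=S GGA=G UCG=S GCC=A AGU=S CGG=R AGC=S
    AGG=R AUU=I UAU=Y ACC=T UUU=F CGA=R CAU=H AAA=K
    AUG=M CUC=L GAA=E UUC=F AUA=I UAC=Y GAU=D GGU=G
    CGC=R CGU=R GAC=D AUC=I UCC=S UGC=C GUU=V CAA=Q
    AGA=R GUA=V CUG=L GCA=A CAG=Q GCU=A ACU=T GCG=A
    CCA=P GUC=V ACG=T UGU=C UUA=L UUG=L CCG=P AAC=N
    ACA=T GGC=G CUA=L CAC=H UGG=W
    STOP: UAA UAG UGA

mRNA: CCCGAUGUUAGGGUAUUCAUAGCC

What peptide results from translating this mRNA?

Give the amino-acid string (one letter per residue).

Answer: MLGYS

Derivation:
start AUG at pos 4
pos 4: AUG -> M; peptide=M
pos 7: UUA -> L; peptide=ML
pos 10: GGG -> G; peptide=MLG
pos 13: UAU -> Y; peptide=MLGY
pos 16: UCA -> S; peptide=MLGYS
pos 19: UAG -> STOP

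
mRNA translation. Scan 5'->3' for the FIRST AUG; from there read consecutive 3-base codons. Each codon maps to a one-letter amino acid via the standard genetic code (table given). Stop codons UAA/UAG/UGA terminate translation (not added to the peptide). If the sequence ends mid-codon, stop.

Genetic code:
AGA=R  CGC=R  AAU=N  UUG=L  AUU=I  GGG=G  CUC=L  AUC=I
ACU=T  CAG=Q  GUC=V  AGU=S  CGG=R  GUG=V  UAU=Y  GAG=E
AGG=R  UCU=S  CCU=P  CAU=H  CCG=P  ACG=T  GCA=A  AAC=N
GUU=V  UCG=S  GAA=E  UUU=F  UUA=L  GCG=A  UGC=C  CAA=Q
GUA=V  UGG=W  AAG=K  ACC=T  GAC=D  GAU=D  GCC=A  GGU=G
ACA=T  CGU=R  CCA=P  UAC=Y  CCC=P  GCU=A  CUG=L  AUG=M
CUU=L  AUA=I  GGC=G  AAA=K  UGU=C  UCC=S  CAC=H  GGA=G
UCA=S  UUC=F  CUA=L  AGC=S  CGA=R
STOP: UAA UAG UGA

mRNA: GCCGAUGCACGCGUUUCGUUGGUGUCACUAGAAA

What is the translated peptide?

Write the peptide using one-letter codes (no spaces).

Answer: MHAFRWCH

Derivation:
start AUG at pos 4
pos 4: AUG -> M; peptide=M
pos 7: CAC -> H; peptide=MH
pos 10: GCG -> A; peptide=MHA
pos 13: UUU -> F; peptide=MHAF
pos 16: CGU -> R; peptide=MHAFR
pos 19: UGG -> W; peptide=MHAFRW
pos 22: UGU -> C; peptide=MHAFRWC
pos 25: CAC -> H; peptide=MHAFRWCH
pos 28: UAG -> STOP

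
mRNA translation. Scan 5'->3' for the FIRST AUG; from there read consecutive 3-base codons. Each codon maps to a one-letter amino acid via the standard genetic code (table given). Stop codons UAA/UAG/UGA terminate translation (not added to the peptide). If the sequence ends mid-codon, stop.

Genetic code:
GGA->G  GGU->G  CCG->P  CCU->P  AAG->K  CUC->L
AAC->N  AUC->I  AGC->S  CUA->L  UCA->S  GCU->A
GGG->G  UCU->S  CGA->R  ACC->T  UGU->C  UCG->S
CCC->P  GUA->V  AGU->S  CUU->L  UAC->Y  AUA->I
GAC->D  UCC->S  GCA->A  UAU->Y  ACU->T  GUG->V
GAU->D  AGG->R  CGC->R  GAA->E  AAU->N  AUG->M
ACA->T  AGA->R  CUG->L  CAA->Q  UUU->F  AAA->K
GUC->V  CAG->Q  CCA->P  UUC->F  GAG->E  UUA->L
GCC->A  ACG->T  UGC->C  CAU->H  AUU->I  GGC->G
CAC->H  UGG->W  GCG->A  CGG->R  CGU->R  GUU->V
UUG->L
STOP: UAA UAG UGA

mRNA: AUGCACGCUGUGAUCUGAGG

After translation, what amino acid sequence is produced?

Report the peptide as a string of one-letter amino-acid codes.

start AUG at pos 0
pos 0: AUG -> M; peptide=M
pos 3: CAC -> H; peptide=MH
pos 6: GCU -> A; peptide=MHA
pos 9: GUG -> V; peptide=MHAV
pos 12: AUC -> I; peptide=MHAVI
pos 15: UGA -> STOP

Answer: MHAVI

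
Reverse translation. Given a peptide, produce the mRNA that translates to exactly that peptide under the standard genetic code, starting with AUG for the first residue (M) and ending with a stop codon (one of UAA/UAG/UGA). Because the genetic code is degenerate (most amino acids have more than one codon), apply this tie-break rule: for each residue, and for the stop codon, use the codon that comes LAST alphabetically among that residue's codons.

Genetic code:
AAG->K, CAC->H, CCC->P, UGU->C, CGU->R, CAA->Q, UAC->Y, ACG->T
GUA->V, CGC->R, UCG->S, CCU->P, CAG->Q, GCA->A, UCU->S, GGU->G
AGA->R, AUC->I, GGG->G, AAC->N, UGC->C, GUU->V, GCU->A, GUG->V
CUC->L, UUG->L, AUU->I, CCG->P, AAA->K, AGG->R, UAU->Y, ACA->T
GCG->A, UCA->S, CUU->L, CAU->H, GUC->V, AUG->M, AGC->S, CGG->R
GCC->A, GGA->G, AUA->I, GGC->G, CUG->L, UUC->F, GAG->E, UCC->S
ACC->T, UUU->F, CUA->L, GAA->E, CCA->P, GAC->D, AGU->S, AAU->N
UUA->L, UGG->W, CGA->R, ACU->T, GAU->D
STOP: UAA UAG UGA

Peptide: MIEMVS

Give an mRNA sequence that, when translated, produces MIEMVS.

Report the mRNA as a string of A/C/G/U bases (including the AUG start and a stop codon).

residue 1: M -> AUG (start codon)
residue 2: I codons sorted = AUA,AUC,AUU -> pick last = AUU
residue 3: E codons sorted = GAA,GAG -> pick last = GAG
residue 4: M -> AUG (only codon)
residue 5: V codons sorted = GUA,GUC,GUG,GUU -> pick last = GUU
residue 6: S codons sorted = AGC,AGU,UCA,UCC,UCG,UCU -> pick last = UCU
terminator: stop codons sorted = UAA,UAG,UGA -> pick last = UGA

Answer: mRNA: AUGAUUGAGAUGGUUUCUUGA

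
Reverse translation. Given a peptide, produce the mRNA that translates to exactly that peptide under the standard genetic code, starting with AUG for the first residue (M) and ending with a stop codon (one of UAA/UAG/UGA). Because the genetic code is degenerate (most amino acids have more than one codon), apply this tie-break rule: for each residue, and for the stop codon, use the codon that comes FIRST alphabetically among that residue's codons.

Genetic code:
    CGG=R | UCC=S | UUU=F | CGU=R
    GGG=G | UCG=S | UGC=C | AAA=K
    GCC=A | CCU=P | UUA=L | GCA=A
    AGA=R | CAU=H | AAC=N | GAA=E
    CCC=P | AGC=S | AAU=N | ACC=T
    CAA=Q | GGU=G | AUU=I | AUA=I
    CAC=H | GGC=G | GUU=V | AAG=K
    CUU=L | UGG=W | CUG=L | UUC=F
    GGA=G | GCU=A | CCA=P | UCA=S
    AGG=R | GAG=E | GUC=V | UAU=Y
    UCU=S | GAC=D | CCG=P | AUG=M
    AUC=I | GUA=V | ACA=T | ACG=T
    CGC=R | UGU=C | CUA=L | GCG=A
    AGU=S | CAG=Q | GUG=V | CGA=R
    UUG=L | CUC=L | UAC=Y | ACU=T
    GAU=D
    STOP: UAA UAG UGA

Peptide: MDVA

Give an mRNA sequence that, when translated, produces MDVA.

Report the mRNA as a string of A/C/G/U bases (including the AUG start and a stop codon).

residue 1: M -> AUG (start codon)
residue 2: D codons sorted = GAC,GAU -> pick first = GAC
residue 3: V codons sorted = GUA,GUC,GUG,GUU -> pick first = GUA
residue 4: A codons sorted = GCA,GCC,GCG,GCU -> pick first = GCA
terminator: stop codons sorted = UAA,UAG,UGA -> pick first = UAA

Answer: mRNA: AUGGACGUAGCAUAA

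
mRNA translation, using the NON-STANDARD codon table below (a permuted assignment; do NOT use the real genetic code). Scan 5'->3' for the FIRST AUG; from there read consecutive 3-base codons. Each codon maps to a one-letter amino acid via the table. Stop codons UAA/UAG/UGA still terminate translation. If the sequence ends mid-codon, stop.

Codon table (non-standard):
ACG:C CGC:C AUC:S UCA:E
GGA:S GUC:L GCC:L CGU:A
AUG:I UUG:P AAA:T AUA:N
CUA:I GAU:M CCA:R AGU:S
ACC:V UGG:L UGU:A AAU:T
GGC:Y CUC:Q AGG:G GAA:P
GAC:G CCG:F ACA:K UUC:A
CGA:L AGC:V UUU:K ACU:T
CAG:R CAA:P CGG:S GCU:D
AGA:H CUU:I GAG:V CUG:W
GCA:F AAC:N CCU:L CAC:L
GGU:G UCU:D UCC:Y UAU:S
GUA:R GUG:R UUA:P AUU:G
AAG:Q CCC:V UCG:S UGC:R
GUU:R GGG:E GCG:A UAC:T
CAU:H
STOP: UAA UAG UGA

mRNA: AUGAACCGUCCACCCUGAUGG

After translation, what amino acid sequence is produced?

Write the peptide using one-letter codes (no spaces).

start AUG at pos 0
pos 0: AUG -> I; peptide=I
pos 3: AAC -> N; peptide=IN
pos 6: CGU -> A; peptide=INA
pos 9: CCA -> R; peptide=INAR
pos 12: CCC -> V; peptide=INARV
pos 15: UGA -> STOP

Answer: INARV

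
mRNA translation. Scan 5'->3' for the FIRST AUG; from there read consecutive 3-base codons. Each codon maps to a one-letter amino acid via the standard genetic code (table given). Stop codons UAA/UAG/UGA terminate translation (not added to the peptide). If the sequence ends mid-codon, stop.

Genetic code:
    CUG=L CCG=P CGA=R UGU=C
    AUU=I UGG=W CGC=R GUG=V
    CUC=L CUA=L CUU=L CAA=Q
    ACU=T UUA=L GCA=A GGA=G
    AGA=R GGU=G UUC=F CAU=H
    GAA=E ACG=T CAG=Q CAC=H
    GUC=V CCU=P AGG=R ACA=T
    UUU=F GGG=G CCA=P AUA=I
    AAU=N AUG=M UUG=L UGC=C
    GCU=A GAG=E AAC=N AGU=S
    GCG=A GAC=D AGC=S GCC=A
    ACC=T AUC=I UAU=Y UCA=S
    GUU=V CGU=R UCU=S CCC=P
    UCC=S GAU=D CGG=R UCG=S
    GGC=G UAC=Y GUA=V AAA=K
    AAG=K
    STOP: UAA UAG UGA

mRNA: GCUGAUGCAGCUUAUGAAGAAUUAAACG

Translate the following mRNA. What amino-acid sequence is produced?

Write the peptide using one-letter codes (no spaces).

Answer: MQLMKN

Derivation:
start AUG at pos 4
pos 4: AUG -> M; peptide=M
pos 7: CAG -> Q; peptide=MQ
pos 10: CUU -> L; peptide=MQL
pos 13: AUG -> M; peptide=MQLM
pos 16: AAG -> K; peptide=MQLMK
pos 19: AAU -> N; peptide=MQLMKN
pos 22: UAA -> STOP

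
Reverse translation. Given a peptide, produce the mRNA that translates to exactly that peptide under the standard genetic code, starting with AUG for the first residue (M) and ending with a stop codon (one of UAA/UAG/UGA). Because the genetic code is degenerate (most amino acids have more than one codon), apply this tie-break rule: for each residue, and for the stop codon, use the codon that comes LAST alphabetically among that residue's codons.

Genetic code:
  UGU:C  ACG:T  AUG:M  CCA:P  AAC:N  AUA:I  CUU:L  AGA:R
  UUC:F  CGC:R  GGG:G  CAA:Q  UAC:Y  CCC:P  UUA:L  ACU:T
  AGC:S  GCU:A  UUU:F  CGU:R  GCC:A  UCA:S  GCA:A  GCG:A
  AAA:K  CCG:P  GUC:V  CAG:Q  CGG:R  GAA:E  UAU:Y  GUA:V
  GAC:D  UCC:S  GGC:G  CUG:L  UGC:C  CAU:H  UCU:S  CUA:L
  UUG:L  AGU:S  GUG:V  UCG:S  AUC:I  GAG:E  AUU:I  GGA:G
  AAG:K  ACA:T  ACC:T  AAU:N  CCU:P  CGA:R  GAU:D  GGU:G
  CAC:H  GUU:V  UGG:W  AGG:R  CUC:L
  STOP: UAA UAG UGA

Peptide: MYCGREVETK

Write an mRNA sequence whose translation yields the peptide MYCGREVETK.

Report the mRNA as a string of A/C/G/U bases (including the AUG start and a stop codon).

Answer: mRNA: AUGUAUUGUGGUCGUGAGGUUGAGACUAAGUGA

Derivation:
residue 1: M -> AUG (start codon)
residue 2: Y codons sorted = UAC,UAU -> pick last = UAU
residue 3: C codons sorted = UGC,UGU -> pick last = UGU
residue 4: G codons sorted = GGA,GGC,GGG,GGU -> pick last = GGU
residue 5: R codons sorted = AGA,AGG,CGA,CGC,CGG,CGU -> pick last = CGU
residue 6: E codons sorted = GAA,GAG -> pick last = GAG
residue 7: V codons sorted = GUA,GUC,GUG,GUU -> pick last = GUU
residue 8: E codons sorted = GAA,GAG -> pick last = GAG
residue 9: T codons sorted = ACA,ACC,ACG,ACU -> pick last = ACU
residue 10: K codons sorted = AAA,AAG -> pick last = AAG
terminator: stop codons sorted = UAA,UAG,UGA -> pick last = UGA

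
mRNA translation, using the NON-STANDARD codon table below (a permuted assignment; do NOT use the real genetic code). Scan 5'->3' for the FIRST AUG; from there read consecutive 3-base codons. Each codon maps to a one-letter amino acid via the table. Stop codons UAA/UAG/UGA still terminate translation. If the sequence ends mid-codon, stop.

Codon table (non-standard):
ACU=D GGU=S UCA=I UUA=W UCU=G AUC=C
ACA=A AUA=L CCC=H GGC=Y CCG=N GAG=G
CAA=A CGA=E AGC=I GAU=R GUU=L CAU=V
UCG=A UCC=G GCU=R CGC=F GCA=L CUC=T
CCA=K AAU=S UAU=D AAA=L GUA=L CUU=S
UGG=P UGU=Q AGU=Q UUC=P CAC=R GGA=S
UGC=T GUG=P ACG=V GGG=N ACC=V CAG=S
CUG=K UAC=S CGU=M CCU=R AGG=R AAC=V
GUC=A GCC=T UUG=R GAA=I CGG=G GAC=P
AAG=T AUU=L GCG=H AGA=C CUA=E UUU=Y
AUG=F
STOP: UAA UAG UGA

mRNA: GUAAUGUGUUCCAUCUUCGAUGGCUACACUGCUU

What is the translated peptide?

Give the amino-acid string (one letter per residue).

Answer: FQGCPRYSDR

Derivation:
start AUG at pos 3
pos 3: AUG -> F; peptide=F
pos 6: UGU -> Q; peptide=FQ
pos 9: UCC -> G; peptide=FQG
pos 12: AUC -> C; peptide=FQGC
pos 15: UUC -> P; peptide=FQGCP
pos 18: GAU -> R; peptide=FQGCPR
pos 21: GGC -> Y; peptide=FQGCPRY
pos 24: UAC -> S; peptide=FQGCPRYS
pos 27: ACU -> D; peptide=FQGCPRYSD
pos 30: GCU -> R; peptide=FQGCPRYSDR
pos 33: only 1 nt remain (<3), stop (end of mRNA)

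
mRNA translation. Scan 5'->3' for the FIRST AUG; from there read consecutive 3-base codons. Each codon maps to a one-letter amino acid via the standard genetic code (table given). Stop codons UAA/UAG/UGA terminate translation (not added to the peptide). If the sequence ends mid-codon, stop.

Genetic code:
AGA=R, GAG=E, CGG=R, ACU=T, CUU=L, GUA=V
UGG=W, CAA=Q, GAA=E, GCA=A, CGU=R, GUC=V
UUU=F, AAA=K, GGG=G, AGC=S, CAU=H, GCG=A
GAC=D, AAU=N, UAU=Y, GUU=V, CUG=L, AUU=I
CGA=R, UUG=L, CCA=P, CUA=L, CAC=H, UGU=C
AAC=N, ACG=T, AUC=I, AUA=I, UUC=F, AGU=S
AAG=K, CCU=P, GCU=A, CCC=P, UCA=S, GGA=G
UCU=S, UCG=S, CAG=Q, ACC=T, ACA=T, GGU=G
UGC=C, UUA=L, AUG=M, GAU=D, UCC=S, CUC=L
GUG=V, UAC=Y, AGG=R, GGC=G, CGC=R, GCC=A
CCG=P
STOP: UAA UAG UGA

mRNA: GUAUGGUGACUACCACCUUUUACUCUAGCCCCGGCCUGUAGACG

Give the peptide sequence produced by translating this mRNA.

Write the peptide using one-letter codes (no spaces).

Answer: MVTTTFYSSPGL

Derivation:
start AUG at pos 2
pos 2: AUG -> M; peptide=M
pos 5: GUG -> V; peptide=MV
pos 8: ACU -> T; peptide=MVT
pos 11: ACC -> T; peptide=MVTT
pos 14: ACC -> T; peptide=MVTTT
pos 17: UUU -> F; peptide=MVTTTF
pos 20: UAC -> Y; peptide=MVTTTFY
pos 23: UCU -> S; peptide=MVTTTFYS
pos 26: AGC -> S; peptide=MVTTTFYSS
pos 29: CCC -> P; peptide=MVTTTFYSSP
pos 32: GGC -> G; peptide=MVTTTFYSSPG
pos 35: CUG -> L; peptide=MVTTTFYSSPGL
pos 38: UAG -> STOP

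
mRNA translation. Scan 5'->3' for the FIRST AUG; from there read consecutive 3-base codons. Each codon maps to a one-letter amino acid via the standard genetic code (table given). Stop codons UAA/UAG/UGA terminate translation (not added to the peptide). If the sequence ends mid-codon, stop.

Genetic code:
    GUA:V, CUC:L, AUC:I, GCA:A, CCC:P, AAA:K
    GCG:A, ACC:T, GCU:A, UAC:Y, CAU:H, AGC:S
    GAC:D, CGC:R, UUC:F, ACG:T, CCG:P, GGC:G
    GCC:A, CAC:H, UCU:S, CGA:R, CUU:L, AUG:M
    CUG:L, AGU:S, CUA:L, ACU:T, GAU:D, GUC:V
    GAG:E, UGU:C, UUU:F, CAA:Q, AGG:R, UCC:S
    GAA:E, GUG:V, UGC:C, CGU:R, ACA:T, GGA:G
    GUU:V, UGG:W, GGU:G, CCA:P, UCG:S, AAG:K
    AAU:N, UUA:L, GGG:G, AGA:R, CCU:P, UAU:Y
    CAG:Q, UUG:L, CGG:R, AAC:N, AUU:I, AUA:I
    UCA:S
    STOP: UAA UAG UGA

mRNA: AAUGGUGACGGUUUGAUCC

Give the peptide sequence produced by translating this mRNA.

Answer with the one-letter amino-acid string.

Answer: MVTV

Derivation:
start AUG at pos 1
pos 1: AUG -> M; peptide=M
pos 4: GUG -> V; peptide=MV
pos 7: ACG -> T; peptide=MVT
pos 10: GUU -> V; peptide=MVTV
pos 13: UGA -> STOP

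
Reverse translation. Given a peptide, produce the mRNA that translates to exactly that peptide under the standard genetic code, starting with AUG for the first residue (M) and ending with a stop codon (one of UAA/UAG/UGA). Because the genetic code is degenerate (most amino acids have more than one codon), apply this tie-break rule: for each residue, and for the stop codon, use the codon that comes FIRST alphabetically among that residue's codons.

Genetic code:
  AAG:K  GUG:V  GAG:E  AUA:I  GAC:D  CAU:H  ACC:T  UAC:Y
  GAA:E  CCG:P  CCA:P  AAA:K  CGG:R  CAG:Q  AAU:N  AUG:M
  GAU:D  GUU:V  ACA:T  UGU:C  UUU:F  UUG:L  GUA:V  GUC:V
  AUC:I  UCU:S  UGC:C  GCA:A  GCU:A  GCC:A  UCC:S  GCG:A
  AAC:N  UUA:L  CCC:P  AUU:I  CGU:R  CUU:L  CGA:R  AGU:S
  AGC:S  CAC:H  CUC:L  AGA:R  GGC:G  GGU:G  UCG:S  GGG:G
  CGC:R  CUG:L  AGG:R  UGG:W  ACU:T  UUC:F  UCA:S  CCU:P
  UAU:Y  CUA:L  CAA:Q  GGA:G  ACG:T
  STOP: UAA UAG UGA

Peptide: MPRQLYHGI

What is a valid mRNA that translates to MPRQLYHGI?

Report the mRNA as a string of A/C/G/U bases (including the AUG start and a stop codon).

residue 1: M -> AUG (start codon)
residue 2: P codons sorted = CCA,CCC,CCG,CCU -> pick first = CCA
residue 3: R codons sorted = AGA,AGG,CGA,CGC,CGG,CGU -> pick first = AGA
residue 4: Q codons sorted = CAA,CAG -> pick first = CAA
residue 5: L codons sorted = CUA,CUC,CUG,CUU,UUA,UUG -> pick first = CUA
residue 6: Y codons sorted = UAC,UAU -> pick first = UAC
residue 7: H codons sorted = CAC,CAU -> pick first = CAC
residue 8: G codons sorted = GGA,GGC,GGG,GGU -> pick first = GGA
residue 9: I codons sorted = AUA,AUC,AUU -> pick first = AUA
terminator: stop codons sorted = UAA,UAG,UGA -> pick first = UAA

Answer: mRNA: AUGCCAAGACAACUAUACCACGGAAUAUAA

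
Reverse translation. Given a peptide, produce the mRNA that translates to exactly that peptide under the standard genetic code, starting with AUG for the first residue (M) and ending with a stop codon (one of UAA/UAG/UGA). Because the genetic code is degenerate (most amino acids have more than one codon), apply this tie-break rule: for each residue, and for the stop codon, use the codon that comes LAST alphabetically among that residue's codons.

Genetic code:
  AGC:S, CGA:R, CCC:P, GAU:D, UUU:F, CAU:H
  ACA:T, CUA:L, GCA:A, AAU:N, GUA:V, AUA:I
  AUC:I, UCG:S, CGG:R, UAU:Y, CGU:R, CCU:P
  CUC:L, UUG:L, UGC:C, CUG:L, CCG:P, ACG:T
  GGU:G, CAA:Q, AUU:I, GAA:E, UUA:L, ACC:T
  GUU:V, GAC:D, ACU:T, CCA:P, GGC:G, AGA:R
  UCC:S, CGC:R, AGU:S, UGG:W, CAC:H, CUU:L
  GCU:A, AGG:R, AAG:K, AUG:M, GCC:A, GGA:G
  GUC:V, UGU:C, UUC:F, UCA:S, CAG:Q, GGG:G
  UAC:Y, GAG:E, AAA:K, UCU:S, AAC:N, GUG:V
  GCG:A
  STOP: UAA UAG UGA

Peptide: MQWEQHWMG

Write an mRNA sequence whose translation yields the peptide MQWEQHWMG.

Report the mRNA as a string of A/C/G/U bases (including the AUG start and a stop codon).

Answer: mRNA: AUGCAGUGGGAGCAGCAUUGGAUGGGUUGA

Derivation:
residue 1: M -> AUG (start codon)
residue 2: Q codons sorted = CAA,CAG -> pick last = CAG
residue 3: W -> UGG (only codon)
residue 4: E codons sorted = GAA,GAG -> pick last = GAG
residue 5: Q codons sorted = CAA,CAG -> pick last = CAG
residue 6: H codons sorted = CAC,CAU -> pick last = CAU
residue 7: W -> UGG (only codon)
residue 8: M -> AUG (only codon)
residue 9: G codons sorted = GGA,GGC,GGG,GGU -> pick last = GGU
terminator: stop codons sorted = UAA,UAG,UGA -> pick last = UGA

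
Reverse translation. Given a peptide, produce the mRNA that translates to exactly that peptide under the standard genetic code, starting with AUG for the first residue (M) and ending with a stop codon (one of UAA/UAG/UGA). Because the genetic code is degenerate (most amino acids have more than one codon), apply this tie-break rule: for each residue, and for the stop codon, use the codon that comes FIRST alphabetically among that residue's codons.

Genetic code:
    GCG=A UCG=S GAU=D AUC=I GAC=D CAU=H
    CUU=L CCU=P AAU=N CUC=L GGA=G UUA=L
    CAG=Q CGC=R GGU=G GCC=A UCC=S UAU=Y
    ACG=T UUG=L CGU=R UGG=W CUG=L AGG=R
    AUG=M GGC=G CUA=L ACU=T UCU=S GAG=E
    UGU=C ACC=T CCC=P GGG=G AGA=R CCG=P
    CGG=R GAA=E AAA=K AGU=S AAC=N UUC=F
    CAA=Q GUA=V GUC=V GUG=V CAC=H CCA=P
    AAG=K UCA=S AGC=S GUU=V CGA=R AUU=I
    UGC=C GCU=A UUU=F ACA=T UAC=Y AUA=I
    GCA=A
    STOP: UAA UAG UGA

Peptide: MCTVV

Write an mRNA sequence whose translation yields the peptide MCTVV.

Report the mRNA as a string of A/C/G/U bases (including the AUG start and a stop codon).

residue 1: M -> AUG (start codon)
residue 2: C codons sorted = UGC,UGU -> pick first = UGC
residue 3: T codons sorted = ACA,ACC,ACG,ACU -> pick first = ACA
residue 4: V codons sorted = GUA,GUC,GUG,GUU -> pick first = GUA
residue 5: V codons sorted = GUA,GUC,GUG,GUU -> pick first = GUA
terminator: stop codons sorted = UAA,UAG,UGA -> pick first = UAA

Answer: mRNA: AUGUGCACAGUAGUAUAA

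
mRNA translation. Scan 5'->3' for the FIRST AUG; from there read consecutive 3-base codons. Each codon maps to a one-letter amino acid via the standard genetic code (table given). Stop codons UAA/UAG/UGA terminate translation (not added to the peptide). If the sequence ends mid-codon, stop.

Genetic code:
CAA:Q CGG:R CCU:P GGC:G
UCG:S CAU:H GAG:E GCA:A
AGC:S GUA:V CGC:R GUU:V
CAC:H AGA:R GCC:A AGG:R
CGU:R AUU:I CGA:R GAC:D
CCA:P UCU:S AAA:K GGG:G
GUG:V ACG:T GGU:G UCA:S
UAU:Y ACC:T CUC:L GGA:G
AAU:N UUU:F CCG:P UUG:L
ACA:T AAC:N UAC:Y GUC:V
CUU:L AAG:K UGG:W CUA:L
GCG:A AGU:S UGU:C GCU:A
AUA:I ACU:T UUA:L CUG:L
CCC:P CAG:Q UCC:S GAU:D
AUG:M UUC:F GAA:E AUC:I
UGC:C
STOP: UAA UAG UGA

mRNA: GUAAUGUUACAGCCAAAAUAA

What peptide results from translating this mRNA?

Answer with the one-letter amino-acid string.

Answer: MLQPK

Derivation:
start AUG at pos 3
pos 3: AUG -> M; peptide=M
pos 6: UUA -> L; peptide=ML
pos 9: CAG -> Q; peptide=MLQ
pos 12: CCA -> P; peptide=MLQP
pos 15: AAA -> K; peptide=MLQPK
pos 18: UAA -> STOP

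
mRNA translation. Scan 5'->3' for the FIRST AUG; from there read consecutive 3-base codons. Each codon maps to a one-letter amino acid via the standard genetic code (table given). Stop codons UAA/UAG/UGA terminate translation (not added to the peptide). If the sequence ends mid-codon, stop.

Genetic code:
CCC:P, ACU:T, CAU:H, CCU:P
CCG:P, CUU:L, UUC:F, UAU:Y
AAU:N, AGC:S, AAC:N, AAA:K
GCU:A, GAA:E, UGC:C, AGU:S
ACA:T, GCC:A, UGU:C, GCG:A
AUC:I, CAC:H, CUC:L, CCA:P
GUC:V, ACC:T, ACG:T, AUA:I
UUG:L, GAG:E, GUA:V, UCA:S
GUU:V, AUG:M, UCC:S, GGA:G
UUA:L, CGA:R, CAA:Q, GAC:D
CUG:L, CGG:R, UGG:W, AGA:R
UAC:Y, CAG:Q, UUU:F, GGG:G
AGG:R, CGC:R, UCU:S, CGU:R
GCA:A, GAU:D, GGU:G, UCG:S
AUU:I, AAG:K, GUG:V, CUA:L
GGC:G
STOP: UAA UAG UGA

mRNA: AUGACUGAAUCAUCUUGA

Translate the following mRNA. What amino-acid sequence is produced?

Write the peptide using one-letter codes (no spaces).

start AUG at pos 0
pos 0: AUG -> M; peptide=M
pos 3: ACU -> T; peptide=MT
pos 6: GAA -> E; peptide=MTE
pos 9: UCA -> S; peptide=MTES
pos 12: UCU -> S; peptide=MTESS
pos 15: UGA -> STOP

Answer: MTESS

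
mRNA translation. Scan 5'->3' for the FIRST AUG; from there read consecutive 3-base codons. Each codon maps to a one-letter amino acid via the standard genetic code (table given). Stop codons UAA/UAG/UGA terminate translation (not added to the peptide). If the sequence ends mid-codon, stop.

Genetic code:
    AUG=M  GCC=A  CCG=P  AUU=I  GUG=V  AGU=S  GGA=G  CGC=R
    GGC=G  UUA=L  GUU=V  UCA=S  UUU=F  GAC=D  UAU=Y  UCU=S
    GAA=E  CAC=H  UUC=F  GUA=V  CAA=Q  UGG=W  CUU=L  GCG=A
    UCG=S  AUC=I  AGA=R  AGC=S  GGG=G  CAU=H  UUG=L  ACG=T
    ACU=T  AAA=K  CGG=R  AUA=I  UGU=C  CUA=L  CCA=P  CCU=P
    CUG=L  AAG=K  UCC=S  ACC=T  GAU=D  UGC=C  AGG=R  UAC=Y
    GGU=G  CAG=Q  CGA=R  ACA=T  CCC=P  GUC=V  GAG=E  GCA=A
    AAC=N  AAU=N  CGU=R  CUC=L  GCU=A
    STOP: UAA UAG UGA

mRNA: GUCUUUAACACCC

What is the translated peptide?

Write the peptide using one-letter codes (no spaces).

no AUG start codon found

Answer: (empty: no AUG start codon)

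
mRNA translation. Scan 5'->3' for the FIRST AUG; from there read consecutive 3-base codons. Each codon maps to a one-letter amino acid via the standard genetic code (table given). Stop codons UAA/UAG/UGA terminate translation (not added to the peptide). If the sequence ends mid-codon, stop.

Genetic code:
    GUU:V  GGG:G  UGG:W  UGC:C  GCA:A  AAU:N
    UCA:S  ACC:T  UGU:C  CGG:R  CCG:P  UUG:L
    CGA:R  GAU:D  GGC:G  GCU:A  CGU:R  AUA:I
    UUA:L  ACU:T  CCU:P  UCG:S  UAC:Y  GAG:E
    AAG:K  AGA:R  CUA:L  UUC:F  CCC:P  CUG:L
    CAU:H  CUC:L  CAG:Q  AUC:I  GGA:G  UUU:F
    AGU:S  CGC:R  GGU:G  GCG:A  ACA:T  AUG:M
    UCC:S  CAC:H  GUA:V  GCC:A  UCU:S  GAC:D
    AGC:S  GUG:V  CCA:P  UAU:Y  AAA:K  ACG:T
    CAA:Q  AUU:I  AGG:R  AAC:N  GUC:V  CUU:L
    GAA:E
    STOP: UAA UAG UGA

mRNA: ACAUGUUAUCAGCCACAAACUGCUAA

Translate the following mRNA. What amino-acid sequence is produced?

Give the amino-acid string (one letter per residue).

start AUG at pos 2
pos 2: AUG -> M; peptide=M
pos 5: UUA -> L; peptide=ML
pos 8: UCA -> S; peptide=MLS
pos 11: GCC -> A; peptide=MLSA
pos 14: ACA -> T; peptide=MLSAT
pos 17: AAC -> N; peptide=MLSATN
pos 20: UGC -> C; peptide=MLSATNC
pos 23: UAA -> STOP

Answer: MLSATNC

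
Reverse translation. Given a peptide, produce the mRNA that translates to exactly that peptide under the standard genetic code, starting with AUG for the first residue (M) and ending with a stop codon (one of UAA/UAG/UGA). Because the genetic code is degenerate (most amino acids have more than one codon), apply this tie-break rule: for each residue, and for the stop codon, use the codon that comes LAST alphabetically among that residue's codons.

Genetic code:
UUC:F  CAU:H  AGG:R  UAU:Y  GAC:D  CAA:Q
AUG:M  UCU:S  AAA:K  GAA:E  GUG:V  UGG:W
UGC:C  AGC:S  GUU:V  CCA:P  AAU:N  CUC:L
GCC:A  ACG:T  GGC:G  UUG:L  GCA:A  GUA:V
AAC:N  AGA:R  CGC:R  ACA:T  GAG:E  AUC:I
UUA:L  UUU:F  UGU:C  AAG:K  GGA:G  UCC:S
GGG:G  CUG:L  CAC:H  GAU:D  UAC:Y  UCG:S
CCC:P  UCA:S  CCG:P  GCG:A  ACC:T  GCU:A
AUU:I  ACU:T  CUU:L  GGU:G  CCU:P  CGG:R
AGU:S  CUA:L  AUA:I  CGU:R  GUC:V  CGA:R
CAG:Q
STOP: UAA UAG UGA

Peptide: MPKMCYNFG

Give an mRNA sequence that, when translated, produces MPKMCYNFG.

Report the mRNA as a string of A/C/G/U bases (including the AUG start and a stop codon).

Answer: mRNA: AUGCCUAAGAUGUGUUAUAAUUUUGGUUGA

Derivation:
residue 1: M -> AUG (start codon)
residue 2: P codons sorted = CCA,CCC,CCG,CCU -> pick last = CCU
residue 3: K codons sorted = AAA,AAG -> pick last = AAG
residue 4: M -> AUG (only codon)
residue 5: C codons sorted = UGC,UGU -> pick last = UGU
residue 6: Y codons sorted = UAC,UAU -> pick last = UAU
residue 7: N codons sorted = AAC,AAU -> pick last = AAU
residue 8: F codons sorted = UUC,UUU -> pick last = UUU
residue 9: G codons sorted = GGA,GGC,GGG,GGU -> pick last = GGU
terminator: stop codons sorted = UAA,UAG,UGA -> pick last = UGA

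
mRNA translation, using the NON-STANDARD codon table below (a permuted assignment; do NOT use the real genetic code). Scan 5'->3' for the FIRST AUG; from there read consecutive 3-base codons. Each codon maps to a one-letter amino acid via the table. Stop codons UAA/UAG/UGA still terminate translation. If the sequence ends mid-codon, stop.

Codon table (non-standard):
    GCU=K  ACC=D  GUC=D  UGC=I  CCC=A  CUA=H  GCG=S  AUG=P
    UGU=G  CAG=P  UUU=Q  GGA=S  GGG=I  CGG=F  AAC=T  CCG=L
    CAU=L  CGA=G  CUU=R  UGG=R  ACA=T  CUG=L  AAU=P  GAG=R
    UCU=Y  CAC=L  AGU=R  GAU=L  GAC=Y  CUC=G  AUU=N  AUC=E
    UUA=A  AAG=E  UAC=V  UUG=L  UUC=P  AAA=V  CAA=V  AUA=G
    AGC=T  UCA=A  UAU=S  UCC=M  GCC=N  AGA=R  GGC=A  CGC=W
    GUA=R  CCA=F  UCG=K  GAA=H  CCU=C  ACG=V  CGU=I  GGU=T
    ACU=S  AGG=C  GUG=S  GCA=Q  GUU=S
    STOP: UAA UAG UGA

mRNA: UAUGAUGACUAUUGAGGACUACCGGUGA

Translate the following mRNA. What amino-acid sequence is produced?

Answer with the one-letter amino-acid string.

Answer: PPSNRYVF

Derivation:
start AUG at pos 1
pos 1: AUG -> P; peptide=P
pos 4: AUG -> P; peptide=PP
pos 7: ACU -> S; peptide=PPS
pos 10: AUU -> N; peptide=PPSN
pos 13: GAG -> R; peptide=PPSNR
pos 16: GAC -> Y; peptide=PPSNRY
pos 19: UAC -> V; peptide=PPSNRYV
pos 22: CGG -> F; peptide=PPSNRYVF
pos 25: UGA -> STOP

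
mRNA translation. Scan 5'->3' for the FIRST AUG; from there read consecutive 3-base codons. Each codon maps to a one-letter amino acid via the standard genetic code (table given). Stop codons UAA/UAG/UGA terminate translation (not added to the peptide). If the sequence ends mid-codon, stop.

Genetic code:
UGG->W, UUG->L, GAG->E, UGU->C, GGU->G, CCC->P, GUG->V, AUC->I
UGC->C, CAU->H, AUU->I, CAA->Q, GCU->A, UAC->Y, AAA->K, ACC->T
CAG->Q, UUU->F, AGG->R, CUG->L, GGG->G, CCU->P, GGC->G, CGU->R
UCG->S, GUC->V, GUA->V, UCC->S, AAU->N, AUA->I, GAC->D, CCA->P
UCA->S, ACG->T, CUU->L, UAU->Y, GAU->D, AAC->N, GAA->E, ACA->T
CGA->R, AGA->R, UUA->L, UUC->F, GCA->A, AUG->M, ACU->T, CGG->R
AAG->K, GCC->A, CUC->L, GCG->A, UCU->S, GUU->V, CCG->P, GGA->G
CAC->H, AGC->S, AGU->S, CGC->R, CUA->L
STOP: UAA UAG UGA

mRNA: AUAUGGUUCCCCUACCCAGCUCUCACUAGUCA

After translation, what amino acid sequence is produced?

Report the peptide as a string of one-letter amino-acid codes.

start AUG at pos 2
pos 2: AUG -> M; peptide=M
pos 5: GUU -> V; peptide=MV
pos 8: CCC -> P; peptide=MVP
pos 11: CUA -> L; peptide=MVPL
pos 14: CCC -> P; peptide=MVPLP
pos 17: AGC -> S; peptide=MVPLPS
pos 20: UCU -> S; peptide=MVPLPSS
pos 23: CAC -> H; peptide=MVPLPSSH
pos 26: UAG -> STOP

Answer: MVPLPSSH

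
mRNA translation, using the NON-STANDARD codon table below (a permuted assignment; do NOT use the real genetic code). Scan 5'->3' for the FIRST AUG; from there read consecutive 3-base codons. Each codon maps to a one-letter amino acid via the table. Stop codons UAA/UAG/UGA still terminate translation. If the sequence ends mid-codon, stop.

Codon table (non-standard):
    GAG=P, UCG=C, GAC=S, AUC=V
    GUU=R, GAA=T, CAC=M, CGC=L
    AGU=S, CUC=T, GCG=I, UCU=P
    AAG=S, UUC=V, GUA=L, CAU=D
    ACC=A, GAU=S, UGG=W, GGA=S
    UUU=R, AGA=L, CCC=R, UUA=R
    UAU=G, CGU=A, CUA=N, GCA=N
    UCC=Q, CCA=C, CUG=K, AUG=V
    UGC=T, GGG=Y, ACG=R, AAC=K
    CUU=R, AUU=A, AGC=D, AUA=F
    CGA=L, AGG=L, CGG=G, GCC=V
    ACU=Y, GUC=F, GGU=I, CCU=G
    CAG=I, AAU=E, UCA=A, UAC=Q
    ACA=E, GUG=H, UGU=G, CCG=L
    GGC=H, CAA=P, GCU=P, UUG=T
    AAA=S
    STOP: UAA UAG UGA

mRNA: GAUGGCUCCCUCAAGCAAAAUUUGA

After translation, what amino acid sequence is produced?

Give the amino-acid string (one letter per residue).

start AUG at pos 1
pos 1: AUG -> V; peptide=V
pos 4: GCU -> P; peptide=VP
pos 7: CCC -> R; peptide=VPR
pos 10: UCA -> A; peptide=VPRA
pos 13: AGC -> D; peptide=VPRAD
pos 16: AAA -> S; peptide=VPRADS
pos 19: AUU -> A; peptide=VPRADSA
pos 22: UGA -> STOP

Answer: VPRADSA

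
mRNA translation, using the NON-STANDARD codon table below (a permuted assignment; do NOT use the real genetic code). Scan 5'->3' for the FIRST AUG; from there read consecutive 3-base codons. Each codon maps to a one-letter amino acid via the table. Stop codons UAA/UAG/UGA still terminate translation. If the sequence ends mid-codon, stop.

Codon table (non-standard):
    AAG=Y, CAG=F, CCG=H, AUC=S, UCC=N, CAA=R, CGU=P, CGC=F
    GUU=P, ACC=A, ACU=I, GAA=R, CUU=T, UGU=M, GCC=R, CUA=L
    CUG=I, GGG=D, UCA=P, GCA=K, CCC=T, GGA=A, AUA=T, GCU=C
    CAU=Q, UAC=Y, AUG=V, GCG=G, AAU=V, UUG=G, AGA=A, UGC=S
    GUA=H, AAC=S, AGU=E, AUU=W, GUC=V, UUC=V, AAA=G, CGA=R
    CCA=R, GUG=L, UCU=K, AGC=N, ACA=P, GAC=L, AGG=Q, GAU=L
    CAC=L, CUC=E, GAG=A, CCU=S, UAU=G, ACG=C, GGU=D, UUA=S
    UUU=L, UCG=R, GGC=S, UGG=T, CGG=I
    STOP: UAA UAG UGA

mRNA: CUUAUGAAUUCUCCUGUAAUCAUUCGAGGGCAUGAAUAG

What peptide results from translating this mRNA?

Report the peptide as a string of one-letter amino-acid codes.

Answer: VVKSHSWRDQR

Derivation:
start AUG at pos 3
pos 3: AUG -> V; peptide=V
pos 6: AAU -> V; peptide=VV
pos 9: UCU -> K; peptide=VVK
pos 12: CCU -> S; peptide=VVKS
pos 15: GUA -> H; peptide=VVKSH
pos 18: AUC -> S; peptide=VVKSHS
pos 21: AUU -> W; peptide=VVKSHSW
pos 24: CGA -> R; peptide=VVKSHSWR
pos 27: GGG -> D; peptide=VVKSHSWRD
pos 30: CAU -> Q; peptide=VVKSHSWRDQ
pos 33: GAA -> R; peptide=VVKSHSWRDQR
pos 36: UAG -> STOP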